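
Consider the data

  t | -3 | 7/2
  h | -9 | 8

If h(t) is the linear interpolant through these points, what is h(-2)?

Evaluate each Lagrange basis at t = -2:
L_0(-2) = (-11/2)/[(-13/2)] = 11/13
L_1(-2) = (1)/[(13/2)] = 2/13
Sum: (-9)·(11/13) + 8·(2/13) = -83/13

-83/13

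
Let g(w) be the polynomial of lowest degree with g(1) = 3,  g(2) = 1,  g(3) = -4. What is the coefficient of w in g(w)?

Build the Lagrange basis polynomials:
L_0(w) = (w - 2)(w - 3) / [2] = (1/2)w^2 - (5/2)w + 3
L_1(w) = (w - 1)(w - 3) / [-1] = -w^2 + 4w - 3
L_2(w) = (w - 1)(w - 2) / [2] = (1/2)w^2 - (3/2)w + 1
g(w) = 3·L_0 + 1·L_1 + (-4)·L_2
Only the coefficient of w is needed; take it from each L_i and combine:
3·(-5/2) + 1·(4) + (-4)·(-3/2) = 5/2

5/2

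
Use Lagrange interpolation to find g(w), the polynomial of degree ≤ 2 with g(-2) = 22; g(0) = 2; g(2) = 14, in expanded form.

g(w) = 4w^2 - 2w + 2

L_0(w) = w(w - 2) / [8] = (1/8)w^2 - (1/4)w
L_1(w) = (w + 2)(w - 2) / [-4] = -(1/4)w^2 + 1
L_2(w) = (w + 2)w / [8] = (1/8)w^2 + (1/4)w
g(w) = 22·L_0 + 2·L_1 + 14·L_2
  22·L_0(w) = (11/4)w^2 - (11/2)w
  2·L_1(w) = -(1/2)w^2 + 2
  14·L_2(w) = (7/4)w^2 + (7/2)w
Adding term by term: 4w^2 - 2w + 2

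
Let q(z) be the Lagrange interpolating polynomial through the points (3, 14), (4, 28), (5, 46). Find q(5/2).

17/2

Evaluate each Lagrange basis at z = 5/2:
L_0(5/2) = (-3/2)·(-5/2)/[(-1)·(-2)] = 15/8
L_1(5/2) = (-1/2)·(-5/2)/[(1)·(-1)] = -5/4
L_2(5/2) = (-1/2)·(-3/2)/[(2)·(1)] = 3/8
Sum: 14·(15/8) + 28·(-5/4) + 46·(3/8) = 17/2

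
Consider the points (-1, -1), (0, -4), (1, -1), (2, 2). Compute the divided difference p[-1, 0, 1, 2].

-1

p[-1,0] = (-4 - (-1)) / (0 - (-1)) = -3
p[0,1] = (-1 - (-4)) / (1 - 0) = 3
p[1,2] = (2 - (-1)) / (2 - 1) = 3
p[-1,0,1] = (3 - (-3)) / (1 - (-1)) = 3
p[0,1,2] = (3 - 3) / (2 - 0) = 0
p[-1,0,1,2] = (0 - 3) / (2 - (-1)) = -1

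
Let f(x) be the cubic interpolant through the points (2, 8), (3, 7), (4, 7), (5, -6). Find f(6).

Evaluate each Lagrange basis at x = 6:
L_0(6) = (3)·(2)·(1)/[(-1)·(-2)·(-3)] = -1
L_1(6) = (4)·(2)·(1)/[(1)·(-1)·(-2)] = 4
L_2(6) = (4)·(3)·(1)/[(2)·(1)·(-1)] = -6
L_3(6) = (4)·(3)·(2)/[(3)·(2)·(1)] = 4
Sum: 8·(-1) + 7·(4) + 7·(-6) + (-6)·(4) = -46

-46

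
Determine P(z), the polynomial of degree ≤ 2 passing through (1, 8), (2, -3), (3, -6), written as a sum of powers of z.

Newton's divided differences:
P[1,2] = (-3 - 8) / (2 - 1) = -11
P[2,3] = (-6 - (-3)) / (3 - 2) = -3
P[1,2,3] = (-3 - (-11)) / (3 - 1) = 4
P(z) = 8 + (-11)·(z - 1) + 4·(z - 1)(z - 2)
Expanding: P(z) = 4z^2 - 23z + 27

P(z) = 4z^2 - 23z + 27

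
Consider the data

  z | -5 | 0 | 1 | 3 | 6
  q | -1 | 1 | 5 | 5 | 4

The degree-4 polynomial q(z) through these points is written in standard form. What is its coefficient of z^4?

163/3960

The leading coefficient equals the top divided difference q[-5,0,1,3,6].
q[-5,0] = (1 - (-1)) / (0 - (-5)) = 2/5
q[0,1] = (5 - 1) / (1 - 0) = 4
q[1,3] = (5 - 5) / (3 - 1) = 0
q[3,6] = (4 - 5) / (6 - 3) = -1/3
q[-5,0,1] = (4 - 2/5) / (1 - (-5)) = 3/5
q[0,1,3] = (0 - 4) / (3 - 0) = -4/3
q[1,3,6] = (-1/3 - 0) / (6 - 1) = -1/15
q[-5,0,1,3] = (-4/3 - 3/5) / (3 - (-5)) = -29/120
q[0,1,3,6] = (-1/15 - (-4/3)) / (6 - 0) = 19/90
q[-5,0,1,3,6] = (19/90 - (-29/120)) / (6 - (-5)) = 163/3960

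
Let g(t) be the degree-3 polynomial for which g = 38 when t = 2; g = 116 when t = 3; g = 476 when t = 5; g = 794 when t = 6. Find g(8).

1796

Using Newton's divided-difference form:
g[2,3] = (116 - 38) / (3 - 2) = 78
g[3,5] = (476 - 116) / (5 - 3) = 180
g[5,6] = (794 - 476) / (6 - 5) = 318
g[2,3,5] = (180 - 78) / (5 - 2) = 34
g[3,5,6] = (318 - 180) / (6 - 3) = 46
g[2,3,5,6] = (46 - 34) / (6 - 2) = 3
g(8) = 38 + 78·(6) + 34·(6)·(5) + 3·(6)·(5)·(3) = 1796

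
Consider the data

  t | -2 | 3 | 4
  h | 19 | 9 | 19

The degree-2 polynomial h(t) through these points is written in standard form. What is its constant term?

3

Build the Lagrange basis polynomials:
L_0(t) = (t - 3)(t - 4) / [30] = (1/30)t^2 - (7/30)t + 2/5
L_1(t) = (t + 2)(t - 4) / [-5] = -(1/5)t^2 + (2/5)t + 8/5
L_2(t) = (t + 2)(t - 3) / [6] = (1/6)t^2 - (1/6)t - 1
h(t) = 19·L_0 + 9·L_1 + 19·L_2
Only the constant term is needed; take it from each L_i and combine:
19·(2/5) + 9·(8/5) + 19·(-1) = 3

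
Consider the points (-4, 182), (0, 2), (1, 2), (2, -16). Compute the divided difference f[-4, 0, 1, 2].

-3

f[-4,0] = (2 - 182) / (0 - (-4)) = -45
f[0,1] = (2 - 2) / (1 - 0) = 0
f[1,2] = (-16 - 2) / (2 - 1) = -18
f[-4,0,1] = (0 - (-45)) / (1 - (-4)) = 9
f[0,1,2] = (-18 - 0) / (2 - 0) = -9
f[-4,0,1,2] = (-9 - 9) / (2 - (-4)) = -3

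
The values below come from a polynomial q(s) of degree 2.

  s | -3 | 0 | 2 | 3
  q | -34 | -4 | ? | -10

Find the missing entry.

The 3 known values determine q uniquely (degree ≤ 2).
L_0(2) = (2)·(-1)/[(-3)·(-6)] = -1/9
L_1(2) = (5)·(-1)/[(3)·(-3)] = 5/9
L_2(2) = (5)·(2)/[(6)·(3)] = 5/9
Sum: (-34)·(-1/9) + (-4)·(5/9) + (-10)·(5/9) = -4

-4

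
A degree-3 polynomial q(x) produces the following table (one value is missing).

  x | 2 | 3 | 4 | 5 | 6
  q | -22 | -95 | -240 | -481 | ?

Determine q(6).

-842

The 4 known values determine q uniquely (degree ≤ 3).
Evaluate each Lagrange basis at x = 6:
L_0(6) = (3)·(2)·(1)/[(-1)·(-2)·(-3)] = -1
L_1(6) = (4)·(2)·(1)/[(1)·(-1)·(-2)] = 4
L_2(6) = (4)·(3)·(1)/[(2)·(1)·(-1)] = -6
L_3(6) = (4)·(3)·(2)/[(3)·(2)·(1)] = 4
Sum: (-22)·(-1) + (-95)·(4) + (-240)·(-6) + (-481)·(4) = -842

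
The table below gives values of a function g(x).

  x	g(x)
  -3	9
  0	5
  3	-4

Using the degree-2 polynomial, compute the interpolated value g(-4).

Using Newton's divided-difference form:
g[-3,0] = (5 - 9) / (0 - (-3)) = -4/3
g[0,3] = (-4 - 5) / (3 - 0) = -3
g[-3,0,3] = (-3 - (-4/3)) / (3 - (-3)) = -5/18
g(-4) = 9 + (-4/3)·(-1) + (-5/18)·(-1)·(-4) = 83/9

83/9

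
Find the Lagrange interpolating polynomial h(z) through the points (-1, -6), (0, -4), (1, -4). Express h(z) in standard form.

L_0(z) = z(z - 1) / [2] = (1/2)z^2 - (1/2)z
L_1(z) = (z + 1)(z - 1) / [-1] = -z^2 + 1
L_2(z) = (z + 1)z / [2] = (1/2)z^2 + (1/2)z
h(z) = (-6)·L_0 + (-4)·L_1 + (-4)·L_2
  (-6)·L_0(z) = -3z^2 + 3z
  (-4)·L_1(z) = 4z^2 - 4
  (-4)·L_2(z) = -2z^2 - 2z
Adding term by term: -z^2 + z - 4

h(z) = -z^2 + z - 4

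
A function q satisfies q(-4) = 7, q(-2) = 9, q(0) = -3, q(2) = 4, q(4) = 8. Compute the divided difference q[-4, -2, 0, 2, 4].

-55/384

q[-4,-2] = (9 - 7) / (-2 - (-4)) = 1
q[-2,0] = (-3 - 9) / (0 - (-2)) = -6
q[0,2] = (4 - (-3)) / (2 - 0) = 7/2
q[2,4] = (8 - 4) / (4 - 2) = 2
q[-4,-2,0] = (-6 - 1) / (0 - (-4)) = -7/4
q[-2,0,2] = (7/2 - (-6)) / (2 - (-2)) = 19/8
q[0,2,4] = (2 - 7/2) / (4 - 0) = -3/8
q[-4,-2,0,2] = (19/8 - (-7/4)) / (2 - (-4)) = 11/16
q[-2,0,2,4] = (-3/8 - 19/8) / (4 - (-2)) = -11/24
q[-4,-2,0,2,4] = (-11/24 - 11/16) / (4 - (-4)) = -55/384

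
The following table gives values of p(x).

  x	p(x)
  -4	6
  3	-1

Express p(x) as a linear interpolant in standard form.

L_0(x) = (x - 3) / [-7] = -(1/7)x + 3/7
L_1(x) = (x + 4) / [7] = (1/7)x + 4/7
p(x) = 6·L_0 + (-1)·L_1
  6·L_0(x) = -(6/7)x + 18/7
  (-1)·L_1(x) = -(1/7)x - 4/7
Adding term by term: -x + 2

p(x) = -x + 2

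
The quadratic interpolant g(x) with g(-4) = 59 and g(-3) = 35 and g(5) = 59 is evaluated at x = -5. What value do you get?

Evaluate each Lagrange basis at x = -5:
L_0(-5) = (-2)·(-10)/[(-1)·(-9)] = 20/9
L_1(-5) = (-1)·(-10)/[(1)·(-8)] = -5/4
L_2(-5) = (-1)·(-2)/[(9)·(8)] = 1/36
Sum: 59·(20/9) + 35·(-5/4) + 59·(1/36) = 89

89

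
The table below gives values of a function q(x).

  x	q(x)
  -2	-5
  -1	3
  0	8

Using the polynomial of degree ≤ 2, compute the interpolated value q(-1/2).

Using Newton's divided-difference form:
q[-2,-1] = (3 - (-5)) / (-1 - (-2)) = 8
q[-1,0] = (8 - 3) / (0 - (-1)) = 5
q[-2,-1,0] = (5 - 8) / (0 - (-2)) = -3/2
q(-1/2) = -5 + 8·(3/2) + (-3/2)·(3/2)·(1/2) = 47/8

47/8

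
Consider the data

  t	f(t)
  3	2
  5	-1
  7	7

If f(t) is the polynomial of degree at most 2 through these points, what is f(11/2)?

-1/32

Evaluate each Lagrange basis at t = 11/2:
L_0(11/2) = (1/2)·(-3/2)/[(-2)·(-4)] = -3/32
L_1(11/2) = (5/2)·(-3/2)/[(2)·(-2)] = 15/16
L_2(11/2) = (5/2)·(1/2)/[(4)·(2)] = 5/32
Sum: 2·(-3/32) + (-1)·(15/16) + 7·(5/32) = -1/32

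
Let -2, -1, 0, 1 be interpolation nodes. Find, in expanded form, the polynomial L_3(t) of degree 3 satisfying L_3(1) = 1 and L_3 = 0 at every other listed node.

L_3(t) = (t + 2)(t + 1)t / [(3)·(2)·(1)]
       = (t^3 + 3t^2 + 2t) / (6)

L_3(t) = (1/6)t^3 + (1/2)t^2 + (1/3)t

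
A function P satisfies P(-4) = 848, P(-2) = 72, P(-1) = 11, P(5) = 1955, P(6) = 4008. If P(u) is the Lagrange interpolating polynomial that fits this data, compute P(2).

56

L_0(2) = (4)·(3)·(-3)·(-4)/[(-2)·(-3)·(-9)·(-10)] = 4/15
L_1(2) = (6)·(3)·(-3)·(-4)/[(2)·(-1)·(-7)·(-8)] = -27/14
L_2(2) = (6)·(4)·(-3)·(-4)/[(3)·(1)·(-6)·(-7)] = 16/7
L_3(2) = (6)·(4)·(3)·(-4)/[(9)·(7)·(6)·(-1)] = 16/21
L_4(2) = (6)·(4)·(3)·(-3)/[(10)·(8)·(7)·(1)] = -27/70
Sum: 848·(4/15) + 72·(-27/14) + 11·(16/7) + 1955·(16/21) + 4008·(-27/70) = 56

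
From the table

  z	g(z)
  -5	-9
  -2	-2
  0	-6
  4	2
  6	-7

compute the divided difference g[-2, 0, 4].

2/3

g[-2,0] = (-6 - (-2)) / (0 - (-2)) = -2
g[0,4] = (2 - (-6)) / (4 - 0) = 2
g[-2,0,4] = (2 - (-2)) / (4 - (-2)) = 2/3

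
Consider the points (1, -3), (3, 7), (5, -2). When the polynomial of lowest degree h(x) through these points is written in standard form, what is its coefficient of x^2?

-19/8

The leading coefficient equals the top divided difference h[1,3,5].
h[1,3] = (7 - (-3)) / (3 - 1) = 5
h[3,5] = (-2 - 7) / (5 - 3) = -9/2
h[1,3,5] = (-9/2 - 5) / (5 - 1) = -19/8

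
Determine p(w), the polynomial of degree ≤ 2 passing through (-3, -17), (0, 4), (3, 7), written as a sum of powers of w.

Newton's divided differences:
p[-3,0] = (4 - (-17)) / (0 - (-3)) = 7
p[0,3] = (7 - 4) / (3 - 0) = 1
p[-3,0,3] = (1 - 7) / (3 - (-3)) = -1
p(w) = -17 + 7·(w + 3) + (-1)·(w + 3)w
Expanding: p(w) = -w^2 + 4w + 4

p(w) = -w^2 + 4w + 4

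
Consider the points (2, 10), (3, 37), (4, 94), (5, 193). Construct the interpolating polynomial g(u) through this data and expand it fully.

Newton's divided differences:
g[2,3] = (37 - 10) / (3 - 2) = 27
g[3,4] = (94 - 37) / (4 - 3) = 57
g[4,5] = (193 - 94) / (5 - 4) = 99
g[2,3,4] = (57 - 27) / (4 - 2) = 15
g[3,4,5] = (99 - 57) / (5 - 3) = 21
g[2,3,4,5] = (21 - 15) / (5 - 2) = 2
g(u) = 10 + 27·(u - 2) + 15·(u - 2)(u - 3) + 2·(u - 2)(u - 3)(u - 4)
Expanding: g(u) = 2u^3 - 3u^2 + 4u - 2

g(u) = 2u^3 - 3u^2 + 4u - 2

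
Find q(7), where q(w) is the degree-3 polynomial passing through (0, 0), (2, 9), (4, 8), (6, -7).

-21

Using Newton's divided-difference form:
q[0,2] = (9 - 0) / (2 - 0) = 9/2
q[2,4] = (8 - 9) / (4 - 2) = -1/2
q[4,6] = (-7 - 8) / (6 - 4) = -15/2
q[0,2,4] = (-1/2 - 9/2) / (4 - 0) = -5/4
q[2,4,6] = (-15/2 - (-1/2)) / (6 - 2) = -7/4
q[0,2,4,6] = (-7/4 - (-5/4)) / (6 - 0) = -1/12
q(7) = 0 + (9/2)·(7) + (-5/4)·(7)·(5) + (-1/12)·(7)·(5)·(3) = -21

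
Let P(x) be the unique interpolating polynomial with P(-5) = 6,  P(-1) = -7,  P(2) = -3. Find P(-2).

-40/7

Using Newton's divided-difference form:
P[-5,-1] = (-7 - 6) / (-1 - (-5)) = -13/4
P[-1,2] = (-3 - (-7)) / (2 - (-1)) = 4/3
P[-5,-1,2] = (4/3 - (-13/4)) / (2 - (-5)) = 55/84
P(-2) = 6 + (-13/4)·(3) + (55/84)·(3)·(-1) = -40/7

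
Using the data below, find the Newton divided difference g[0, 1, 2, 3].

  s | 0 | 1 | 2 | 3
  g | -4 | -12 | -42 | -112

g[0,1] = (-12 - (-4)) / (1 - 0) = -8
g[1,2] = (-42 - (-12)) / (2 - 1) = -30
g[2,3] = (-112 - (-42)) / (3 - 2) = -70
g[0,1,2] = (-30 - (-8)) / (2 - 0) = -11
g[1,2,3] = (-70 - (-30)) / (3 - 1) = -20
g[0,1,2,3] = (-20 - (-11)) / (3 - 0) = -3

-3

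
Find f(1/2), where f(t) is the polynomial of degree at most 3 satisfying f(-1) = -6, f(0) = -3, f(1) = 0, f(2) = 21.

-21/8

Evaluate each Lagrange basis at t = 1/2:
L_0(1/2) = (1/2)·(-1/2)·(-3/2)/[(-1)·(-2)·(-3)] = -1/16
L_1(1/2) = (3/2)·(-1/2)·(-3/2)/[(1)·(-1)·(-2)] = 9/16
L_2(1/2) = (3/2)·(1/2)·(-3/2)/[(2)·(1)·(-1)] = 9/16
L_3(1/2) = (3/2)·(1/2)·(-1/2)/[(3)·(2)·(1)] = -1/16
Sum: (-6)·(-1/16) + (-3)·(9/16) + 0 + 21·(-1/16) = -21/8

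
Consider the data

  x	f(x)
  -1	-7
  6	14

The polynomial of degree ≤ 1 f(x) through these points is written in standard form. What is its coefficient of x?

3

Build the Lagrange basis polynomials:
L_0(x) = (x - 6) / [-7] = -(1/7)x + 6/7
L_1(x) = (x + 1) / [7] = (1/7)x + 1/7
f(x) = (-7)·L_0 + 14·L_1
Only the coefficient of x is needed; take it from each L_i and combine:
(-7)·(-1/7) + 14·(1/7) = 3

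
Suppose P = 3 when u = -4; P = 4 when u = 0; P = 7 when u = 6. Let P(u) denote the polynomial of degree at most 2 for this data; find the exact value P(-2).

Evaluate each Lagrange basis at u = -2:
L_0(-2) = (-2)·(-8)/[(-4)·(-10)] = 2/5
L_1(-2) = (2)·(-8)/[(4)·(-6)] = 2/3
L_2(-2) = (2)·(-2)/[(10)·(6)] = -1/15
Sum: 3·(2/5) + 4·(2/3) + 7·(-1/15) = 17/5

17/5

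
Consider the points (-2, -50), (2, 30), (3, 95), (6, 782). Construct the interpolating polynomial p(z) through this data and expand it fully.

p(z) = 4z^3 - 3z^2 + 4z + 2

Newton's divided differences:
p[-2,2] = (30 - (-50)) / (2 - (-2)) = 20
p[2,3] = (95 - 30) / (3 - 2) = 65
p[3,6] = (782 - 95) / (6 - 3) = 229
p[-2,2,3] = (65 - 20) / (3 - (-2)) = 9
p[2,3,6] = (229 - 65) / (6 - 2) = 41
p[-2,2,3,6] = (41 - 9) / (6 - (-2)) = 4
p(z) = -50 + 20·(z + 2) + 9·(z + 2)(z - 2) + 4·(z + 2)(z - 2)(z - 3)
Expanding: p(z) = 4z^3 - 3z^2 + 4z + 2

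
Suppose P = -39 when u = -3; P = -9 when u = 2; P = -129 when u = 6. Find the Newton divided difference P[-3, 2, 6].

P[-3,2] = (-9 - (-39)) / (2 - (-3)) = 6
P[2,6] = (-129 - (-9)) / (6 - 2) = -30
P[-3,2,6] = (-30 - 6) / (6 - (-3)) = -4

-4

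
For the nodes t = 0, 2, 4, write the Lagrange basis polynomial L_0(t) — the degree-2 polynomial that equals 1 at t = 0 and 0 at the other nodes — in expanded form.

L_0(t) = (t - 2)(t - 4) / [(-2)·(-4)]
       = (t^2 - 6t + 8) / (8)

L_0(t) = (1/8)t^2 - (3/4)t + 1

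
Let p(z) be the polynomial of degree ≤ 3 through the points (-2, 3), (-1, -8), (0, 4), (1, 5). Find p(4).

-398

Evaluate each Lagrange basis at z = 4:
L_0(4) = (5)·(4)·(3)/[(-1)·(-2)·(-3)] = -10
L_1(4) = (6)·(4)·(3)/[(1)·(-1)·(-2)] = 36
L_2(4) = (6)·(5)·(3)/[(2)·(1)·(-1)] = -45
L_3(4) = (6)·(5)·(4)/[(3)·(2)·(1)] = 20
Sum: 3·(-10) + (-8)·(36) + 4·(-45) + 5·(20) = -398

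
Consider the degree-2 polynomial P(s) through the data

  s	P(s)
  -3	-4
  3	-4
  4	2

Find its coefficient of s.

0

Build the Lagrange basis polynomials:
L_0(s) = (s - 3)(s - 4) / [42] = (1/42)s^2 - (1/6)s + 2/7
L_1(s) = (s + 3)(s - 4) / [-6] = -(1/6)s^2 + (1/6)s + 2
L_2(s) = (s + 3)(s - 3) / [7] = (1/7)s^2 - 9/7
P(s) = (-4)·L_0 + (-4)·L_1 + 2·L_2
Only the coefficient of s is needed; take it from each L_i and combine:
(-4)·(-1/6) + (-4)·(1/6) + 2·(0) = 0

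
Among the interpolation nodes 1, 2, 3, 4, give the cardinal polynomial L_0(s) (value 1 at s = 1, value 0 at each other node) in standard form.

L_0(s) = (s - 2)(s - 3)(s - 4) / [(-1)·(-2)·(-3)]
       = (s^3 - 9s^2 + 26s - 24) / (-6)

L_0(s) = -(1/6)s^3 + (3/2)s^2 - (13/3)s + 4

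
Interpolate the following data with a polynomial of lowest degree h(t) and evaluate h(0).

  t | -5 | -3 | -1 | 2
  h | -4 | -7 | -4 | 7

-13/14

Evaluate each Lagrange basis at t = 0:
L_0(0) = (3)·(1)·(-2)/[(-2)·(-4)·(-7)] = 3/28
L_1(0) = (5)·(1)·(-2)/[(2)·(-2)·(-5)] = -1/2
L_2(0) = (5)·(3)·(-2)/[(4)·(2)·(-3)] = 5/4
L_3(0) = (5)·(3)·(1)/[(7)·(5)·(3)] = 1/7
Sum: (-4)·(3/28) + (-7)·(-1/2) + (-4)·(5/4) + 7·(1/7) = -13/14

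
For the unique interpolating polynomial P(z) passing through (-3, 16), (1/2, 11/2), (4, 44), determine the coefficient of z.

2

Build the Lagrange basis polynomials:
L_0(z) = (z - 1/2)(z - 4) / [49/2] = (2/49)z^2 - (9/49)z + 4/49
L_1(z) = (z + 3)(z - 4) / [-49/4] = -(4/49)z^2 + (4/49)z + 48/49
L_2(z) = (z + 3)(z - 1/2) / [49/2] = (2/49)z^2 + (5/49)z - 3/49
P(z) = 16·L_0 + (11/2)·L_1 + 44·L_2
Only the coefficient of z is needed; take it from each L_i and combine:
16·(-9/49) + (11/2)·(4/49) + 44·(5/49) = 2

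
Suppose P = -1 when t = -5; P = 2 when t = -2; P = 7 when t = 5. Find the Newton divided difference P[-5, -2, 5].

-1/35

P[-5,-2] = (2 - (-1)) / (-2 - (-5)) = 1
P[-2,5] = (7 - 2) / (5 - (-2)) = 5/7
P[-5,-2,5] = (5/7 - 1) / (5 - (-5)) = -1/35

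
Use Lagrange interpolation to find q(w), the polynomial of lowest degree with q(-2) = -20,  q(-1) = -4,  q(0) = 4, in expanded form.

Build the Lagrange basis polynomials:
L_0(w) = (w + 1)w / [2] = (1/2)w^2 + (1/2)w
L_1(w) = (w + 2)w / [-1] = -w^2 - 2w
L_2(w) = (w + 2)(w + 1) / [2] = (1/2)w^2 + (3/2)w + 1
q(w) = (-20)·L_0 + (-4)·L_1 + 4·L_2
  (-20)·L_0(w) = -10w^2 - 10w
  (-4)·L_1(w) = 4w^2 + 8w
  4·L_2(w) = 2w^2 + 6w + 4
Adding term by term: -4w^2 + 4w + 4

q(w) = -4w^2 + 4w + 4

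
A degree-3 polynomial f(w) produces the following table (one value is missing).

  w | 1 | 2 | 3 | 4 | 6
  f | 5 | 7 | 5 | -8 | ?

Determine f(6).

The 4 known values determine f uniquely (degree ≤ 3).
Evaluate each Lagrange basis at w = 6:
L_0(6) = (4)·(3)·(2)/[(-1)·(-2)·(-3)] = -4
L_1(6) = (5)·(3)·(2)/[(1)·(-1)·(-2)] = 15
L_2(6) = (5)·(4)·(2)/[(2)·(1)·(-1)] = -20
L_3(6) = (5)·(4)·(3)/[(3)·(2)·(1)] = 10
Sum: 5·(-4) + 7·(15) + 5·(-20) + (-8)·(10) = -95

-95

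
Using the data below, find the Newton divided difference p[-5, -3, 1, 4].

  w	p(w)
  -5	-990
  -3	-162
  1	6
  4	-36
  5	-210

6

p[-5,-3] = (-162 - (-990)) / (-3 - (-5)) = 414
p[-3,1] = (6 - (-162)) / (1 - (-3)) = 42
p[1,4] = (-36 - 6) / (4 - 1) = -14
p[-5,-3,1] = (42 - 414) / (1 - (-5)) = -62
p[-3,1,4] = (-14 - 42) / (4 - (-3)) = -8
p[-5,-3,1,4] = (-8 - (-62)) / (4 - (-5)) = 6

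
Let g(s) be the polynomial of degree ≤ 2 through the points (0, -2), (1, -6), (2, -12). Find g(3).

-20

Using Newton's divided-difference form:
g[0,1] = (-6 - (-2)) / (1 - 0) = -4
g[1,2] = (-12 - (-6)) / (2 - 1) = -6
g[0,1,2] = (-6 - (-4)) / (2 - 0) = -1
g(3) = -2 + (-4)·(3) + (-1)·(3)·(2) = -20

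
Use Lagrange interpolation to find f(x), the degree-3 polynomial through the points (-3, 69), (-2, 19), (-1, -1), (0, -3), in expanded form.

Build the Lagrange basis polynomials:
L_0(x) = (x + 2)(x + 1)x / [-6] = -(1/6)x^3 - (1/2)x^2 - (1/3)x
L_1(x) = (x + 3)(x + 1)x / [2] = (1/2)x^3 + 2x^2 + (3/2)x
L_2(x) = (x + 3)(x + 2)x / [-2] = -(1/2)x^3 - (5/2)x^2 - 3x
L_3(x) = (x + 3)(x + 2)(x + 1) / [6] = (1/6)x^3 + x^2 + (11/6)x + 1
f(x) = 69·L_0 + 19·L_1 + (-1)·L_2 + (-3)·L_3
  69·L_0(x) = -(23/2)x^3 - (69/2)x^2 - 23x
  19·L_1(x) = (19/2)x^3 + 38x^2 + (57/2)x
  (-1)·L_2(x) = (1/2)x^3 + (5/2)x^2 + 3x
  (-3)·L_3(x) = -(1/2)x^3 - 3x^2 - (11/2)x - 3
Adding term by term: -2x^3 + 3x^2 + 3x - 3

f(x) = -2x^3 + 3x^2 + 3x - 3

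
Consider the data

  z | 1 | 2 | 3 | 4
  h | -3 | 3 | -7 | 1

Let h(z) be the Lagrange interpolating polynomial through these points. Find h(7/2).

-59/8

Evaluate each Lagrange basis at z = 7/2:
L_0(7/2) = (3/2)·(1/2)·(-1/2)/[(-1)·(-2)·(-3)] = 1/16
L_1(7/2) = (5/2)·(1/2)·(-1/2)/[(1)·(-1)·(-2)] = -5/16
L_2(7/2) = (5/2)·(3/2)·(-1/2)/[(2)·(1)·(-1)] = 15/16
L_3(7/2) = (5/2)·(3/2)·(1/2)/[(3)·(2)·(1)] = 5/16
Sum: (-3)·(1/16) + 3·(-5/16) + (-7)·(15/16) + 1·(5/16) = -59/8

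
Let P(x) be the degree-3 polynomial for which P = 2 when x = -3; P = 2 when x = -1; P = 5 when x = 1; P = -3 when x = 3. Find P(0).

4

Using Newton's divided-difference form:
P[-3,-1] = (2 - 2) / (-1 - (-3)) = 0
P[-1,1] = (5 - 2) / (1 - (-1)) = 3/2
P[1,3] = (-3 - 5) / (3 - 1) = -4
P[-3,-1,1] = (3/2 - 0) / (1 - (-3)) = 3/8
P[-1,1,3] = (-4 - 3/2) / (3 - (-1)) = -11/8
P[-3,-1,1,3] = (-11/8 - 3/8) / (3 - (-3)) = -7/24
P(0) = 2 + 0·(3) + (3/8)·(3)·(1) + (-7/24)·(3)·(1)·(-1) = 4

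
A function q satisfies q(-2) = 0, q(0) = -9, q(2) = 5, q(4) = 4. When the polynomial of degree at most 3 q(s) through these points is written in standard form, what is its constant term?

-9

L_0(s) = s(s - 2)(s - 4) / [-48] = -(1/48)s^3 + (1/8)s^2 - (1/6)s
L_1(s) = (s + 2)(s - 2)(s - 4) / [16] = (1/16)s^3 - (1/4)s^2 - (1/4)s + 1
L_2(s) = (s + 2)s(s - 4) / [-16] = -(1/16)s^3 + (1/8)s^2 + (1/2)s
L_3(s) = (s + 2)s(s - 2) / [48] = (1/48)s^3 - (1/12)s
q(s) = 0·L_0 + (-9)·L_1 + 5·L_2 + 4·L_3
Only the constant term is needed; take it from each L_i and combine:
0·(0) + (-9)·(1) + 5·(0) + 4·(0) = -9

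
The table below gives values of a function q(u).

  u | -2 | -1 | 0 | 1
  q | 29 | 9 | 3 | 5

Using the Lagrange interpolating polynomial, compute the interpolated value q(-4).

135

Evaluate each Lagrange basis at u = -4:
L_0(-4) = (-3)·(-4)·(-5)/[(-1)·(-2)·(-3)] = 10
L_1(-4) = (-2)·(-4)·(-5)/[(1)·(-1)·(-2)] = -20
L_2(-4) = (-2)·(-3)·(-5)/[(2)·(1)·(-1)] = 15
L_3(-4) = (-2)·(-3)·(-4)/[(3)·(2)·(1)] = -4
Sum: 29·(10) + 9·(-20) + 3·(15) + 5·(-4) = 135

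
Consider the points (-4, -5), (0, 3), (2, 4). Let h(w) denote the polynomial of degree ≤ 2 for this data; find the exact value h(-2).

0

Using Newton's divided-difference form:
h[-4,0] = (3 - (-5)) / (0 - (-4)) = 2
h[0,2] = (4 - 3) / (2 - 0) = 1/2
h[-4,0,2] = (1/2 - 2) / (2 - (-4)) = -1/4
h(-2) = -5 + 2·(2) + (-1/4)·(2)·(-2) = 0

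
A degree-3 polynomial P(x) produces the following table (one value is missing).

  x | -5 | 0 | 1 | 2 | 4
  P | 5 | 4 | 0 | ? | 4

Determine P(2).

The 4 known values determine P uniquely (degree ≤ 3).
L_0(2) = (2)·(1)·(-2)/[(-5)·(-6)·(-9)] = 2/135
L_1(2) = (7)·(1)·(-2)/[(5)·(-1)·(-4)] = -7/10
L_2(2) = (7)·(2)·(-2)/[(6)·(1)·(-3)] = 14/9
L_3(2) = (7)·(2)·(1)/[(9)·(4)·(3)] = 7/54
Sum: 5·(2/135) + 4·(-7/10) + 0 + 4·(7/54) = -298/135

-298/135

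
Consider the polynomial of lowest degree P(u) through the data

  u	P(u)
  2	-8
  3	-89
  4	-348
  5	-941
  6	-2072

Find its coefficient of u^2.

3

Build the Lagrange basis polynomials:
L_0(u) = (u - 3)(u - 4)(u - 5)(u - 6) / [24] = (1/24)u^4 - (3/4)u^3 + (119/24)u^2 - (57/4)u + 15
L_1(u) = (u - 2)(u - 4)(u - 5)(u - 6) / [-6] = -(1/6)u^4 + (17/6)u^3 - (52/3)u^2 + (134/3)u - 40
L_2(u) = (u - 2)(u - 3)(u - 5)(u - 6) / [4] = (1/4)u^4 - 4u^3 + (91/4)u^2 - 54u + 45
L_3(u) = (u - 2)(u - 3)(u - 4)(u - 6) / [-6] = -(1/6)u^4 + (5/2)u^3 - (40/3)u^2 + 30u - 24
L_4(u) = (u - 2)(u - 3)(u - 4)(u - 5) / [24] = (1/24)u^4 - (7/12)u^3 + (71/24)u^2 - (77/12)u + 5
P(u) = (-8)·L_0 + (-89)·L_1 + (-348)·L_2 + (-941)·L_3 + (-2072)·L_4
Only the coefficient of u^2 is needed; take it from each L_i and combine:
(-8)·(119/24) + (-89)·(-52/3) + (-348)·(91/4) + (-941)·(-40/3) + (-2072)·(71/24) = 3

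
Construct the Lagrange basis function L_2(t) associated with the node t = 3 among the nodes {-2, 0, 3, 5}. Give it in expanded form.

L_2(t) = (t + 2)t(t - 5) / [(5)·(3)·(-2)]
       = (t^3 - 3t^2 - 10t) / (-30)

L_2(t) = -(1/30)t^3 + (1/10)t^2 + (1/3)t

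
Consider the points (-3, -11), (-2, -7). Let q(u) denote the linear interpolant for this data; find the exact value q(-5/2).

L_0(-5/2) = (-1/2)/[(-1)] = 1/2
L_1(-5/2) = (1/2)/[(1)] = 1/2
Sum: (-11)·(1/2) + (-7)·(1/2) = -9

-9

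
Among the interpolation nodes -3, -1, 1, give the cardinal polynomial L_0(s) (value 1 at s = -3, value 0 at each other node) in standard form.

L_0(s) = (s + 1)(s - 1) / [(-2)·(-4)]
       = (s^2 - 1) / (8)

L_0(s) = (1/8)s^2 - 1/8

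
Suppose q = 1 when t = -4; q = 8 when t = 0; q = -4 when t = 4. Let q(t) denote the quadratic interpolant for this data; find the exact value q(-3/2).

973/128

Evaluate each Lagrange basis at t = -3/2:
L_0(-3/2) = (-3/2)·(-11/2)/[(-4)·(-8)] = 33/128
L_1(-3/2) = (5/2)·(-11/2)/[(4)·(-4)] = 55/64
L_2(-3/2) = (5/2)·(-3/2)/[(8)·(4)] = -15/128
Sum: 1·(33/128) + 8·(55/64) + (-4)·(-15/128) = 973/128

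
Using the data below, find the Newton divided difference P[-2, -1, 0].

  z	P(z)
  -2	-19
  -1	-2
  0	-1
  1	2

P[-2,-1] = (-2 - (-19)) / (-1 - (-2)) = 17
P[-1,0] = (-1 - (-2)) / (0 - (-1)) = 1
P[-2,-1,0] = (1 - 17) / (0 - (-2)) = -8

-8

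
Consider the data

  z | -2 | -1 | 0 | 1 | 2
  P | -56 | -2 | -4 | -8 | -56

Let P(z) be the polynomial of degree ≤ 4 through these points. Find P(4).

Evaluate each Lagrange basis at z = 4:
L_0(4) = (5)·(4)·(3)·(2)/[(-1)·(-2)·(-3)·(-4)] = 5
L_1(4) = (6)·(4)·(3)·(2)/[(1)·(-1)·(-2)·(-3)] = -24
L_2(4) = (6)·(5)·(3)·(2)/[(2)·(1)·(-1)·(-2)] = 45
L_3(4) = (6)·(5)·(4)·(2)/[(3)·(2)·(1)·(-1)] = -40
L_4(4) = (6)·(5)·(4)·(3)/[(4)·(3)·(2)·(1)] = 15
Sum: (-56)·(5) + (-2)·(-24) + (-4)·(45) + (-8)·(-40) + (-56)·(15) = -932

-932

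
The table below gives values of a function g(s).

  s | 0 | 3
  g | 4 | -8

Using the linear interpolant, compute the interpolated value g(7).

-24

L_0(7) = (4)/[(-3)] = -4/3
L_1(7) = (7)/[(3)] = 7/3
Sum: 4·(-4/3) + (-8)·(7/3) = -24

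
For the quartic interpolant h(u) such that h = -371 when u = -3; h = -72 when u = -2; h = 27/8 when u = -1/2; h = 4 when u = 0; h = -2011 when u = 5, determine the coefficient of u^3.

3

Build the Lagrange basis polynomials:
L_0(u) = (u + 2)(u + 1/2)u(u - 5) / [60] = (1/60)u^4 - (1/24)u^3 - (23/120)u^2 - (1/12)u
L_1(u) = (u + 3)(u + 1/2)u(u - 5) / [-21] = -(1/21)u^4 + (1/14)u^3 + (16/21)u^2 + (5/14)u
L_2(u) = (u + 3)(u + 2)u(u - 5) / [165/16] = (16/165)u^4 - (304/165)u^2 - (32/11)u
L_3(u) = (u + 3)(u + 2)(u + 1/2)(u - 5) / [-15] = -(1/15)u^4 - (1/30)u^3 + (19/15)u^2 + (79/30)u + 1
L_4(u) = (u + 3)(u + 2)(u + 1/2)u / [1540] = (1/1540)u^4 + (1/280)u^3 + (17/3080)u^2 + (3/1540)u
h(u) = (-371)·L_0 + (-72)·L_1 + (27/8)·L_2 + 4·L_3 + (-2011)·L_4
Only the coefficient of u^3 is needed; take it from each L_i and combine:
(-371)·(-1/24) + (-72)·(1/14) + (27/8)·(0) + 4·(-1/30) + (-2011)·(1/280) = 3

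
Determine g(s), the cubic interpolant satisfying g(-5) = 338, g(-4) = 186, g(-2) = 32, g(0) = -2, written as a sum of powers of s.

L_0(s) = (s + 4)(s + 2)s / [-15] = -(1/15)s^3 - (2/5)s^2 - (8/15)s
L_1(s) = (s + 5)(s + 2)s / [8] = (1/8)s^3 + (7/8)s^2 + (5/4)s
L_2(s) = (s + 5)(s + 4)s / [-12] = -(1/12)s^3 - (3/4)s^2 - (5/3)s
L_3(s) = (s + 5)(s + 4)(s + 2) / [40] = (1/40)s^3 + (11/40)s^2 + (19/20)s + 1
g(s) = 338·L_0 + 186·L_1 + 32·L_2 + (-2)·L_3
  338·L_0(s) = -(338/15)s^3 - (676/5)s^2 - (2704/15)s
  186·L_1(s) = (93/4)s^3 + (651/4)s^2 + (465/2)s
  32·L_2(s) = -(8/3)s^3 - 24s^2 - (160/3)s
  (-2)·L_3(s) = -(1/20)s^3 - (11/20)s^2 - (19/10)s - 2
Adding term by term: -2s^3 + 3s^2 - 3s - 2

g(s) = -2s^3 + 3s^2 - 3s - 2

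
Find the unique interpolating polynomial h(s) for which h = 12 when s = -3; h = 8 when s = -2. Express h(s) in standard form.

L_0(s) = (s + 2) / [-1] = -s - 2
L_1(s) = (s + 3) / [1] = s + 3
h(s) = 12·L_0 + 8·L_1
  12·L_0(s) = -12s - 24
  8·L_1(s) = 8s + 24
Adding term by term: -4s

h(s) = -4s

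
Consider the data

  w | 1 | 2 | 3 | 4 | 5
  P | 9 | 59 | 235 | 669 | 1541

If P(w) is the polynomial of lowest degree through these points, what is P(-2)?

15

Using Newton's divided-difference form:
P[1,2] = (59 - 9) / (2 - 1) = 50
P[2,3] = (235 - 59) / (3 - 2) = 176
P[3,4] = (669 - 235) / (4 - 3) = 434
P[4,5] = (1541 - 669) / (5 - 4) = 872
P[1,2,3] = (176 - 50) / (3 - 1) = 63
P[2,3,4] = (434 - 176) / (4 - 2) = 129
P[3,4,5] = (872 - 434) / (5 - 3) = 219
P[1,2,3,4] = (129 - 63) / (4 - 1) = 22
P[2,3,4,5] = (219 - 129) / (5 - 2) = 30
P[1,2,3,4,5] = (30 - 22) / (5 - 1) = 2
P(-2) = 9 + 50·(-3) + 63·(-3)·(-4) + 22·(-3)·(-4)·(-5) + 2·(-3)·(-4)·(-5)·(-6) = 15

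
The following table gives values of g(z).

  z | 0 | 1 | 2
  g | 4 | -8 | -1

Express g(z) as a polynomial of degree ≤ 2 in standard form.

g(z) = (19/2)z^2 - (43/2)z + 4

L_0(z) = (z - 1)(z - 2) / [2] = (1/2)z^2 - (3/2)z + 1
L_1(z) = z(z - 2) / [-1] = -z^2 + 2z
L_2(z) = z(z - 1) / [2] = (1/2)z^2 - (1/2)z
g(z) = 4·L_0 + (-8)·L_1 + (-1)·L_2
  4·L_0(z) = 2z^2 - 6z + 4
  (-8)·L_1(z) = 8z^2 - 16z
  (-1)·L_2(z) = -(1/2)z^2 + (1/2)z
Adding term by term: (19/2)z^2 - (43/2)z + 4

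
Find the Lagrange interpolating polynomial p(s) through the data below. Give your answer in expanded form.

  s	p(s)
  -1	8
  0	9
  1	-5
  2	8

p(s) = 7s^3 - (15/2)s^2 - (27/2)s + 9

Build the Lagrange basis polynomials:
L_0(s) = s(s - 1)(s - 2) / [-6] = -(1/6)s^3 + (1/2)s^2 - (1/3)s
L_1(s) = (s + 1)(s - 1)(s - 2) / [2] = (1/2)s^3 - s^2 - (1/2)s + 1
L_2(s) = (s + 1)s(s - 2) / [-2] = -(1/2)s^3 + (1/2)s^2 + s
L_3(s) = (s + 1)s(s - 1) / [6] = (1/6)s^3 - (1/6)s
p(s) = 8·L_0 + 9·L_1 + (-5)·L_2 + 8·L_3
  8·L_0(s) = -(4/3)s^3 + 4s^2 - (8/3)s
  9·L_1(s) = (9/2)s^3 - 9s^2 - (9/2)s + 9
  (-5)·L_2(s) = (5/2)s^3 - (5/2)s^2 - 5s
  8·L_3(s) = (4/3)s^3 - (4/3)s
Adding term by term: 7s^3 - (15/2)s^2 - (27/2)s + 9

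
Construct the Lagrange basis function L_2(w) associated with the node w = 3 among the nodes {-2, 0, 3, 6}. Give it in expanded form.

L_2(w) = -(1/45)w^3 + (4/45)w^2 + (4/15)w

L_2(w) = (w + 2)w(w - 6) / [(5)·(3)·(-3)]
       = (w^3 - 4w^2 - 12w) / (-45)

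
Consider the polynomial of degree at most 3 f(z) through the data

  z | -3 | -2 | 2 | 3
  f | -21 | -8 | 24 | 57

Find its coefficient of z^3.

1

L_0(z) = (z + 2)(z - 2)(z - 3) / [-30] = -(1/30)z^3 + (1/10)z^2 + (2/15)z - 2/5
L_1(z) = (z + 3)(z - 2)(z - 3) / [20] = (1/20)z^3 - (1/10)z^2 - (9/20)z + 9/10
L_2(z) = (z + 3)(z + 2)(z - 3) / [-20] = -(1/20)z^3 - (1/10)z^2 + (9/20)z + 9/10
L_3(z) = (z + 3)(z + 2)(z - 2) / [30] = (1/30)z^3 + (1/10)z^2 - (2/15)z - 2/5
f(z) = (-21)·L_0 + (-8)·L_1 + 24·L_2 + 57·L_3
Only the coefficient of z^3 is needed; take it from each L_i and combine:
(-21)·(-1/30) + (-8)·(1/20) + 24·(-1/20) + 57·(1/30) = 1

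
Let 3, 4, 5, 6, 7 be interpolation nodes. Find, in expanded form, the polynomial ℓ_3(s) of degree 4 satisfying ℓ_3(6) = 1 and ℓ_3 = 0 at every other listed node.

ℓ_3(s) = (s - 3)(s - 4)(s - 5)(s - 7) / [(3)·(2)·(1)·(-1)]
       = (s^4 - 19s^3 + 131s^2 - 389s + 420) / (-6)

ℓ_3(s) = -(1/6)s^4 + (19/6)s^3 - (131/6)s^2 + (389/6)s - 70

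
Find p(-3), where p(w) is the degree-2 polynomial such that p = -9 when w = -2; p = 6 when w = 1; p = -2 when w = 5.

-18

Using Newton's divided-difference form:
p[-2,1] = (6 - (-9)) / (1 - (-2)) = 5
p[1,5] = (-2 - 6) / (5 - 1) = -2
p[-2,1,5] = (-2 - 5) / (5 - (-2)) = -1
p(-3) = -9 + 5·(-1) + (-1)·(-1)·(-4) = -18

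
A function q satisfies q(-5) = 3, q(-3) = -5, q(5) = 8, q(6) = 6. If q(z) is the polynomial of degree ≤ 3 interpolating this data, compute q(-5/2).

L_0(-5/2) = (1/2)·(-15/2)·(-17/2)/[(-2)·(-10)·(-11)] = -51/352
L_1(-5/2) = (5/2)·(-15/2)·(-17/2)/[(2)·(-8)·(-9)] = 425/384
L_2(-5/2) = (5/2)·(1/2)·(-17/2)/[(10)·(8)·(-1)] = 17/128
L_3(-5/2) = (5/2)·(1/2)·(-15/2)/[(11)·(9)·(1)] = -25/264
Sum: 3·(-51/352) + (-5)·(425/384) + 8·(17/128) + 6·(-25/264) = -23123/4224

-23123/4224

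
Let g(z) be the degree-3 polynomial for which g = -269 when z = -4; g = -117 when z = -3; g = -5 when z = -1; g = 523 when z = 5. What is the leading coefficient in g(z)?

The leading coefficient equals the top divided difference g[-4,-3,-1,5].
g[-4,-3] = (-117 - (-269)) / (-3 - (-4)) = 152
g[-3,-1] = (-5 - (-117)) / (-1 - (-3)) = 56
g[-1,5] = (523 - (-5)) / (5 - (-1)) = 88
g[-4,-3,-1] = (56 - 152) / (-1 - (-4)) = -32
g[-3,-1,5] = (88 - 56) / (5 - (-3)) = 4
g[-4,-3,-1,5] = (4 - (-32)) / (5 - (-4)) = 4

4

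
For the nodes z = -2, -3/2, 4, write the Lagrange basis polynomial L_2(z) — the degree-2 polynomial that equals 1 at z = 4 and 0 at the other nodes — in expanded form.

L_2(z) = (z + 2)(z + 3/2) / [(6)·(11/2)]
       = (z^2 + (7/2)z + 3) / (33)

L_2(z) = (1/33)z^2 + (7/66)z + 1/11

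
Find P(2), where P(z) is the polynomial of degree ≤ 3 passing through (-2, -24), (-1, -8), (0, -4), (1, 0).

L_0(2) = (3)·(2)·(1)/[(-1)·(-2)·(-3)] = -1
L_1(2) = (4)·(2)·(1)/[(1)·(-1)·(-2)] = 4
L_2(2) = (4)·(3)·(1)/[(2)·(1)·(-1)] = -6
L_3(2) = (4)·(3)·(2)/[(3)·(2)·(1)] = 4
Sum: (-24)·(-1) + (-8)·(4) + (-4)·(-6) + 0 = 16

16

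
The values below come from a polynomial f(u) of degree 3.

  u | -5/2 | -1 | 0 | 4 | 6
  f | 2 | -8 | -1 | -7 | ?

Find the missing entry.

The 4 known values determine f uniquely (degree ≤ 3).
L_0(6) = (7)·(6)·(2)/[(-3/2)·(-5/2)·(-13/2)] = -224/65
L_1(6) = (17/2)·(6)·(2)/[(3/2)·(-1)·(-5)] = 68/5
L_2(6) = (17/2)·(7)·(2)/[(5/2)·(1)·(-4)] = -119/10
L_3(6) = (17/2)·(7)·(6)/[(13/2)·(5)·(4)] = 357/130
Sum: 2·(-224/65) + (-8)·(68/5) + (-1)·(-119/10) + (-7)·(357/130) = -7996/65

-7996/65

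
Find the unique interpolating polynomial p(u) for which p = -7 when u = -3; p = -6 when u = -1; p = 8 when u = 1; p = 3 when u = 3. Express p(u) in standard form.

Build the Lagrange basis polynomials:
L_0(u) = (u + 1)(u - 1)(u - 3) / [-48] = -(1/48)u^3 + (1/16)u^2 + (1/48)u - 1/16
L_1(u) = (u + 3)(u - 1)(u - 3) / [16] = (1/16)u^3 - (1/16)u^2 - (9/16)u + 9/16
L_2(u) = (u + 3)(u + 1)(u - 3) / [-16] = -(1/16)u^3 - (1/16)u^2 + (9/16)u + 9/16
L_3(u) = (u + 3)(u + 1)(u - 1) / [48] = (1/48)u^3 + (1/16)u^2 - (1/48)u - 1/16
p(u) = (-7)·L_0 + (-6)·L_1 + 8·L_2 + 3·L_3
  (-7)·L_0(u) = (7/48)u^3 - (7/16)u^2 - (7/48)u + 7/16
  (-6)·L_1(u) = -(3/8)u^3 + (3/8)u^2 + (27/8)u - 27/8
  8·L_2(u) = -(1/2)u^3 - (1/2)u^2 + (9/2)u + 9/2
  3·L_3(u) = (1/16)u^3 + (3/16)u^2 - (1/16)u - 3/16
Adding term by term: -(2/3)u^3 - (3/8)u^2 + (23/3)u + 11/8

p(u) = -(2/3)u^3 - (3/8)u^2 + (23/3)u + 11/8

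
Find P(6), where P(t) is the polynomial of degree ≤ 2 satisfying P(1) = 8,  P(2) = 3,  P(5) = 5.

L_0(6) = (4)·(1)/[(-1)·(-4)] = 1
L_1(6) = (5)·(1)/[(1)·(-3)] = -5/3
L_2(6) = (5)·(4)/[(4)·(3)] = 5/3
Sum: 8·(1) + 3·(-5/3) + 5·(5/3) = 34/3

34/3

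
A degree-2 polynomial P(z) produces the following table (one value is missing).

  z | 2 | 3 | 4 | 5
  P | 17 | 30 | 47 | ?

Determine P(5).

68

The 3 known values determine P uniquely (degree ≤ 2).
Evaluate each Lagrange basis at z = 5:
L_0(5) = (2)·(1)/[(-1)·(-2)] = 1
L_1(5) = (3)·(1)/[(1)·(-1)] = -3
L_2(5) = (3)·(2)/[(2)·(1)] = 3
Sum: 17·(1) + 30·(-3) + 47·(3) = 68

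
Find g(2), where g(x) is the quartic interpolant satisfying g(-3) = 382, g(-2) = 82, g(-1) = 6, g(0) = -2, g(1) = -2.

Using Newton's divided-difference form:
g[-3,-2] = (82 - 382) / (-2 - (-3)) = -300
g[-2,-1] = (6 - 82) / (-1 - (-2)) = -76
g[-1,0] = (-2 - 6) / (0 - (-1)) = -8
g[0,1] = (-2 - (-2)) / (1 - 0) = 0
g[-3,-2,-1] = (-76 - (-300)) / (-1 - (-3)) = 112
g[-2,-1,0] = (-8 - (-76)) / (0 - (-2)) = 34
g[-1,0,1] = (0 - (-8)) / (1 - (-1)) = 4
g[-3,-2,-1,0] = (34 - 112) / (0 - (-3)) = -26
g[-2,-1,0,1] = (4 - 34) / (1 - (-2)) = -10
g[-3,-2,-1,0,1] = (-10 - (-26)) / (1 - (-3)) = 4
g(2) = 382 + (-300)·(5) + 112·(5)·(4) + (-26)·(5)·(4)·(3) + 4·(5)·(4)·(3)·(2) = 42

42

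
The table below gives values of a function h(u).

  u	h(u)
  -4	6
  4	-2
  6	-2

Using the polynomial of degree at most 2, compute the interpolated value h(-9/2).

Evaluate each Lagrange basis at u = -9/2:
L_0(-9/2) = (-17/2)·(-21/2)/[(-8)·(-10)] = 357/320
L_1(-9/2) = (-1/2)·(-21/2)/[(8)·(-2)] = -21/64
L_2(-9/2) = (-1/2)·(-17/2)/[(10)·(2)] = 17/80
Sum: 6·(357/320) + (-2)·(-21/64) + (-2)·(17/80) = 277/40

277/40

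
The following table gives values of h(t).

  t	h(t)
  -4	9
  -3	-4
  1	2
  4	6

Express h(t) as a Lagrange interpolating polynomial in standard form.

Build the Lagrange basis polynomials:
L_0(t) = (t + 3)(t - 1)(t - 4) / [-40] = -(1/40)t^3 + (1/20)t^2 + (11/40)t - 3/10
L_1(t) = (t + 4)(t - 1)(t - 4) / [28] = (1/28)t^3 - (1/28)t^2 - (4/7)t + 4/7
L_2(t) = (t + 4)(t + 3)(t - 4) / [-60] = -(1/60)t^3 - (1/20)t^2 + (4/15)t + 4/5
L_3(t) = (t + 4)(t + 3)(t - 1) / [168] = (1/168)t^3 + (1/28)t^2 + (5/168)t - 1/14
h(t) = 9·L_0 + (-4)·L_1 + 2·L_2 + 6·L_3
  9·L_0(t) = -(9/40)t^3 + (9/20)t^2 + (99/40)t - 27/10
  (-4)·L_1(t) = -(1/7)t^3 + (1/7)t^2 + (16/7)t - 16/7
  2·L_2(t) = -(1/30)t^3 - (1/10)t^2 + (8/15)t + 8/5
  6·L_3(t) = (1/28)t^3 + (3/14)t^2 + (5/28)t - 3/7
Adding term by term: -(307/840)t^3 + (99/140)t^2 + (4597/840)t - 267/70

h(t) = -(307/840)t^3 + (99/140)t^2 + (4597/840)t - 267/70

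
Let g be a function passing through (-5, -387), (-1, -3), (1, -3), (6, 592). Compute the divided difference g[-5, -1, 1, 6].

3

g[-5,-1] = (-3 - (-387)) / (-1 - (-5)) = 96
g[-1,1] = (-3 - (-3)) / (1 - (-1)) = 0
g[1,6] = (592 - (-3)) / (6 - 1) = 119
g[-5,-1,1] = (0 - 96) / (1 - (-5)) = -16
g[-1,1,6] = (119 - 0) / (6 - (-1)) = 17
g[-5,-1,1,6] = (17 - (-16)) / (6 - (-5)) = 3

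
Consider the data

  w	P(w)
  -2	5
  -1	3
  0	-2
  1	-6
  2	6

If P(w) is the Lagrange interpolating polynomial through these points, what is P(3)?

L_0(3) = (4)·(3)·(2)·(1)/[(-1)·(-2)·(-3)·(-4)] = 1
L_1(3) = (5)·(3)·(2)·(1)/[(1)·(-1)·(-2)·(-3)] = -5
L_2(3) = (5)·(4)·(2)·(1)/[(2)·(1)·(-1)·(-2)] = 10
L_3(3) = (5)·(4)·(3)·(1)/[(3)·(2)·(1)·(-1)] = -10
L_4(3) = (5)·(4)·(3)·(2)/[(4)·(3)·(2)·(1)] = 5
Sum: 5·(1) + 3·(-5) + (-2)·(10) + (-6)·(-10) + 6·(5) = 60

60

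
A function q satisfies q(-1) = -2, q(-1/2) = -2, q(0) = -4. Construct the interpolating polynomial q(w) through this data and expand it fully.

L_0(w) = (w + 1/2)w / [1/2] = 2w^2 + w
L_1(w) = (w + 1)w / [-1/4] = -4w^2 - 4w
L_2(w) = (w + 1)(w + 1/2) / [1/2] = 2w^2 + 3w + 1
q(w) = (-2)·L_0 + (-2)·L_1 + (-4)·L_2
  (-2)·L_0(w) = -4w^2 - 2w
  (-2)·L_1(w) = 8w^2 + 8w
  (-4)·L_2(w) = -8w^2 - 12w - 4
Adding term by term: -4w^2 - 6w - 4

q(w) = -4w^2 - 6w - 4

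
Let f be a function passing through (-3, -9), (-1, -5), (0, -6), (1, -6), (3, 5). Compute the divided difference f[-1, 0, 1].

f[-1,0] = (-6 - (-5)) / (0 - (-1)) = -1
f[0,1] = (-6 - (-6)) / (1 - 0) = 0
f[-1,0,1] = (0 - (-1)) / (1 - (-1)) = 1/2

1/2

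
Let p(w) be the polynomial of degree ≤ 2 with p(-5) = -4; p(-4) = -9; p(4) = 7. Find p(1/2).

Using Newton's divided-difference form:
p[-5,-4] = (-9 - (-4)) / (-4 - (-5)) = -5
p[-4,4] = (7 - (-9)) / (4 - (-4)) = 2
p[-5,-4,4] = (2 - (-5)) / (4 - (-5)) = 7/9
p(1/2) = -4 + (-5)·(11/2) + (7/9)·(11/2)·(9/2) = -49/4

-49/4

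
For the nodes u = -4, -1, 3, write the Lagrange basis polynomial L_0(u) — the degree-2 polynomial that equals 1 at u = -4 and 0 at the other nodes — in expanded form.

L_0(u) = (1/21)u^2 - (2/21)u - 1/7

L_0(u) = (u + 1)(u - 3) / [(-3)·(-7)]
       = (u^2 - 2u - 3) / (21)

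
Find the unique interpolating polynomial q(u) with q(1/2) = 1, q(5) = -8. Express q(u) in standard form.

L_0(u) = (u - 5) / [-9/2] = -(2/9)u + 10/9
L_1(u) = (u - 1/2) / [9/2] = (2/9)u - 1/9
q(u) = 1·L_0 + (-8)·L_1
  1·L_0(u) = -(2/9)u + 10/9
  (-8)·L_1(u) = -(16/9)u + 8/9
Adding term by term: -2u + 2

q(u) = -2u + 2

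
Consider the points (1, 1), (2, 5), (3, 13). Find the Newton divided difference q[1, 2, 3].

q[1,2] = (5 - 1) / (2 - 1) = 4
q[2,3] = (13 - 5) / (3 - 2) = 8
q[1,2,3] = (8 - 4) / (3 - 1) = 2

2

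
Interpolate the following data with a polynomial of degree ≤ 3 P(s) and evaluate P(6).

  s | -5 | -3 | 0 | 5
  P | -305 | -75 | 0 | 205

366

L_0(6) = (9)·(6)·(1)/[(-2)·(-5)·(-10)] = -27/50
L_1(6) = (11)·(6)·(1)/[(2)·(-3)·(-8)] = 11/8
L_2(6) = (11)·(9)·(1)/[(5)·(3)·(-5)] = -33/25
L_3(6) = (11)·(9)·(6)/[(10)·(8)·(5)] = 297/200
Sum: (-305)·(-27/50) + (-75)·(11/8) + 0 + 205·(297/200) = 366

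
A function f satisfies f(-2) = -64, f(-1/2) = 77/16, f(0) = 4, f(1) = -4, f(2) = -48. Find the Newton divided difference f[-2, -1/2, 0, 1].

f[-2,-1/2] = (77/16 - (-64)) / (-1/2 - (-2)) = 367/8
f[-1/2,0] = (4 - 77/16) / (0 - (-1/2)) = -13/8
f[0,1] = (-4 - 4) / (1 - 0) = -8
f[-2,-1/2,0] = (-13/8 - 367/8) / (0 - (-2)) = -95/4
f[-1/2,0,1] = (-8 - (-13/8)) / (1 - (-1/2)) = -17/4
f[-2,-1/2,0,1] = (-17/4 - (-95/4)) / (1 - (-2)) = 13/2

13/2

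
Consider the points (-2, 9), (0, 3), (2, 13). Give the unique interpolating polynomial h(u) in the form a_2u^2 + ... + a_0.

h(u) = 2u^2 + u + 3

Newton's divided differences:
h[-2,0] = (3 - 9) / (0 - (-2)) = -3
h[0,2] = (13 - 3) / (2 - 0) = 5
h[-2,0,2] = (5 - (-3)) / (2 - (-2)) = 2
h(u) = 9 + (-3)·(u + 2) + 2·(u + 2)u
Expanding: h(u) = 2u^2 + u + 3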